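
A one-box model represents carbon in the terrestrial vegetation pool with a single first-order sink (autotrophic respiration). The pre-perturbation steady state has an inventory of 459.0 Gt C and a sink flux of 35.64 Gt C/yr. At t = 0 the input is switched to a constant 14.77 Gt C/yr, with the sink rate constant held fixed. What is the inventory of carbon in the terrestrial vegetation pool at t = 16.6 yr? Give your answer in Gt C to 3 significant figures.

Residence time τ = M₀/F₀ = 12.88 yr. The eventual steady state is M_∞ = M₀·(F₁/F₀) = 459.0 × 14.77/35.64 = 190.22 Gt C.
The anomaly ΔM(t) = M(t) − M_∞ decays as ΔM₀·e^(−t/τ) with ΔM₀ = 459.0 − 190.22 = 268.8 Gt C.
At t = 16.6 yr, e^(−t/τ) = e^(−1.289) = 0.2756, so ΔM = 74.07 Gt C and M = 190.22 + 74.07 = 264.29 Gt C.

264 Gt C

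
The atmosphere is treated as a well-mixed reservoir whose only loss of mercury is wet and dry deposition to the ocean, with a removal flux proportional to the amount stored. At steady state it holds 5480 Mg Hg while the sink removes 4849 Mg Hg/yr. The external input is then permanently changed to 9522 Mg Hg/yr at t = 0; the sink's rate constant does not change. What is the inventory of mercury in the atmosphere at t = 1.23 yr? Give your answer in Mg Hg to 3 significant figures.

8980 Mg Hg

The sink rate constant is k = F₀/M₀ = 4849/5480 = 0.8849 yr⁻¹.
Solving dM/dt = F₁ − kM with M(0) = M₀ gives M(t) = F₁/k + (M₀ − F₁/k)·e^(−kt).
F₁/k = 9522/0.8849 = 10761 Mg Hg; kt = 0.8849 × 1.23 = 1.088, e^(−kt) = 0.3368.
M(1.23) = 10761 + (5480 − 10761) × 0.3368 = 10761 − 1778 = 8982.6 Mg Hg.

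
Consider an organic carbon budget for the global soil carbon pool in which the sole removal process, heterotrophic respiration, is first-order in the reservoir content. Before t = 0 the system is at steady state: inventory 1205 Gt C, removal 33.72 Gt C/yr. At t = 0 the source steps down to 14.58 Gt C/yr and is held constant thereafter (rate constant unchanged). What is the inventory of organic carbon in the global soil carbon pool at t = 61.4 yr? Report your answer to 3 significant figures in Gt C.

644 Gt C

Residence time τ = M₀/F₀ = 35.74 yr. The eventual steady state is M_∞ = M₀·(F₁/F₀) = 1205 × 14.58/33.72 = 521.02 Gt C.
The anomaly ΔM(t) = M(t) − M_∞ decays as ΔM₀·e^(−t/τ) with ΔM₀ = 1205 − 521.02 = 684.0 Gt C.
At t = 61.4 yr, e^(−t/τ) = e^(−1.718) = 0.1794, so ΔM = 122.7 Gt C and M = 521.02 + 122.7 = 643.72 Gt C.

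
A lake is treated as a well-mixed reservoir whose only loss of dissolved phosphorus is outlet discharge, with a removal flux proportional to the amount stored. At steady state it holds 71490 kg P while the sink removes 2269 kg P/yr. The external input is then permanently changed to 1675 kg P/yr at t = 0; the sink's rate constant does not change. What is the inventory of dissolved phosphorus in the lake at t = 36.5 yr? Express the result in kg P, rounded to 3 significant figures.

τ = M₀/F₀ = 71490/2269 = 31.51 yr; rate constant k = 1/τ.
New steady state M_∞ = F₁/k = F₁·τ = 1675 × 31.51 = 52775 kg P.
M(t) = M_∞ + (M₀ − M_∞)·e^(−t/τ); t/τ = 36.5/31.51 = 1.158, so e^(−t/τ) = 0.3140.
M(t) = 52775 + 18720 × 0.3140 = 58651 kg P.

58700 kg P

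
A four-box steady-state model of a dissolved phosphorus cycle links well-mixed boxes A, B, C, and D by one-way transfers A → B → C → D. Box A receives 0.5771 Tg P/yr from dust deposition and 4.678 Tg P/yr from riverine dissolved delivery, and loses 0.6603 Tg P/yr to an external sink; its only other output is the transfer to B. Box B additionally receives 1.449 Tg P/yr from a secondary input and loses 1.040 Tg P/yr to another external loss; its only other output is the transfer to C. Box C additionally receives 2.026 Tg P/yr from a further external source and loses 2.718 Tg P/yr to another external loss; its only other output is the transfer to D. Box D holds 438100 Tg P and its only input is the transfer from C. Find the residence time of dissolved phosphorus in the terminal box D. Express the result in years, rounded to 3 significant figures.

102000 yr

Box A: F(A→B) = (0.5771 + 4.678) − 0.6603 = 4.5948 Tg P/yr.
Box B: F(B→C) = (4.5948 + 1.449) − 1.040 = 5.0038 Tg P/yr.
Box C: F(C→D) = (5.0038 + 2.026) − 2.718 = 4.3118 Tg P/yr.
Box D throughput = its input = 4.3118 Tg P/yr; τ = 438100 / 4.3118 = 101600 yr.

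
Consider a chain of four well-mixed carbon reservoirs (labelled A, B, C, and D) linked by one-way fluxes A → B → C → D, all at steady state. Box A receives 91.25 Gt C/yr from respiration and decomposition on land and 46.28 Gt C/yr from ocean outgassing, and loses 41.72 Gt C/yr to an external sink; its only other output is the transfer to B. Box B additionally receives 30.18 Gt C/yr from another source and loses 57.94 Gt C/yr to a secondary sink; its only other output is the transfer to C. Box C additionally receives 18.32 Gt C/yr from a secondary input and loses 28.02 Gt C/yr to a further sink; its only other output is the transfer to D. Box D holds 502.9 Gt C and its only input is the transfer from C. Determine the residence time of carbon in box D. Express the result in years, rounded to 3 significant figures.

Box A: F(A→B) = (91.25 + 46.28) − 41.72 = 95.810 Gt C/yr.
Box B: F(B→C) = (95.810 + 30.18) − 57.94 = 68.050 Gt C/yr.
Box C: F(C→D) = (68.050 + 18.32) − 28.02 = 58.350 Gt C/yr.
Box D throughput = its input = 58.350 Gt C/yr; τ = 502.9 / 58.350 = 8.619 yr.

8.62 yr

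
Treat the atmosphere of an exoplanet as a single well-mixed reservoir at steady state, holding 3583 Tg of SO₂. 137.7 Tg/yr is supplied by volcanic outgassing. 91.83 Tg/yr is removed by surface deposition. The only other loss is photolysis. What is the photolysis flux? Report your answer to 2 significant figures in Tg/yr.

46 Tg/yr

At steady state ΣF_in = ΣF_out.
ΣF_in = 137.70 Tg/yr.
Photolysis flux = ΣF_in − (91.83) = 137.70 − 91.83 = 45.87 Tg/yr.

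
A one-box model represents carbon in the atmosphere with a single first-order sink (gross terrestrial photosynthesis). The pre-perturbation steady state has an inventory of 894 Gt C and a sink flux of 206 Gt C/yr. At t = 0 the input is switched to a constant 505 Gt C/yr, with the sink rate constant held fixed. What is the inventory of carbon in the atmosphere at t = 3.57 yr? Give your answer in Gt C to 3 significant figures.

τ = M₀/F₀ = 894/206 = 4.340 yr; rate constant k = 1/τ.
New steady state M_∞ = F₁/k = F₁·τ = 505 × 4.340 = 2191.6 Gt C.
M(t) = M_∞ + (M₀ − M_∞)·e^(−t/τ); t/τ = 3.57/4.340 = 0.8226, so e^(−t/τ) = 0.4393.
M(t) = 2191.6 − 1298 × 0.4393 = 1621.6 Gt C.

1620 Gt C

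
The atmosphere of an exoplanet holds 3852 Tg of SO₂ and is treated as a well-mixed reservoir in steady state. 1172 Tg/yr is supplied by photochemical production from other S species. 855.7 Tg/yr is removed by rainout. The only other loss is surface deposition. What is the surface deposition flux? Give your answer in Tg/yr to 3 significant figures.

At steady state ΣF_in = ΣF_out.
ΣF_in = 1172.0 Tg/yr.
Surface deposition flux = ΣF_in − (855.7) = 1172.0 − 855.7 = 316.3 Tg/yr.

316 Tg/yr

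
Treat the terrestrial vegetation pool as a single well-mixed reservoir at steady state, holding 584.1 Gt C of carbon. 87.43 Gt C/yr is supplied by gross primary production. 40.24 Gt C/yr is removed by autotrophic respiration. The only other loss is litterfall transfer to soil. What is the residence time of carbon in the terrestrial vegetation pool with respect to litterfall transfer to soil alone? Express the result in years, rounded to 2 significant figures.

At steady state ΣF_in = ΣF_out.
ΣF_in = 87.430 Gt C/yr.
Litterfall transfer to soil flux = ΣF_in − (40.24) = 87.430 − 40.24 = 47.19 Gt C/yr.
τ = M / F = 584.1 / 47.19 = 12.38 yr.

12 yr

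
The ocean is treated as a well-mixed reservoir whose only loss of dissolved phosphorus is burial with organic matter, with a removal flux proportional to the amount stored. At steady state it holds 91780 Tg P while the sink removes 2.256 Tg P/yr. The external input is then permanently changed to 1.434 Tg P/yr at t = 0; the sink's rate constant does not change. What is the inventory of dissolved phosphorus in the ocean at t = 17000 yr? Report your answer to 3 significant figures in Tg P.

τ = M₀/F₀ = 91780/2.256 = 40680 yr; rate constant k = 1/τ.
New steady state M_∞ = F₁/k = F₁·τ = 1.434 × 40680 = 58339 Tg P.
M(t) = M_∞ + (M₀ − M_∞)·e^(−t/τ); t/τ = 17000/40680 = 0.4179, so e^(−t/τ) = 0.6584.
M(t) = 58339 + 33440 × 0.6584 = 80358 Tg P.

80400 Tg P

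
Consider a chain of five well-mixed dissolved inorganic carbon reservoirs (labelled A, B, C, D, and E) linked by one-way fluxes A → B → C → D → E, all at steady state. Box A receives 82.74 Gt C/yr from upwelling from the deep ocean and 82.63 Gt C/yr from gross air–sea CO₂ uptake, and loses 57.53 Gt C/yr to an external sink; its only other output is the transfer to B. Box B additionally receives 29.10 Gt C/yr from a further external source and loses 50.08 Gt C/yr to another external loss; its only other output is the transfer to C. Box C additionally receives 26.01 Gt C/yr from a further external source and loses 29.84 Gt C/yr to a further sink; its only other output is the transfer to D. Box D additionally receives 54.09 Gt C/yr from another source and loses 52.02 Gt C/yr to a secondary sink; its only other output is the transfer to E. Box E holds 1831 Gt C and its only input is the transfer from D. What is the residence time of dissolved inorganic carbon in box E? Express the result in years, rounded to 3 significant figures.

21.5 yr

Box A: F(A→B) = (82.74 + 82.63) − 57.53 = 107.84 Gt C/yr.
Box B: F(B→C) = (107.84 + 29.10) − 50.08 = 86.860 Gt C/yr.
Box C: F(C→D) = (86.860 + 26.01) − 29.84 = 83.030 Gt C/yr.
Box D: F(D→E) = (83.030 + 54.09) − 52.02 = 85.100 Gt C/yr.
Box E throughput = its input = 85.100 Gt C/yr; τ = 1831 / 85.100 = 21.52 yr.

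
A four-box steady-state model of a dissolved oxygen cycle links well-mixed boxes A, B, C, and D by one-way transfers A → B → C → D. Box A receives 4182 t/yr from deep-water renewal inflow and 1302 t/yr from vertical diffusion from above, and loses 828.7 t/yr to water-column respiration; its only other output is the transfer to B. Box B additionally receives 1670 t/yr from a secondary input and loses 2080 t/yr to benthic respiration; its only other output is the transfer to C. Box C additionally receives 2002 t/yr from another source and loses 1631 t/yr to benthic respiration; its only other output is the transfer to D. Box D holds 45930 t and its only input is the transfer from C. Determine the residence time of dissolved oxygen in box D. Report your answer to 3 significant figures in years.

9.95 yr

Box A: F(A→B) = (4182 + 1302) − 828.7 = 4655.3 t/yr.
Box B: F(B→C) = (4655.3 + 1670) − 2080 = 4245.3 t/yr.
Box C: F(C→D) = (4245.3 + 2002) − 1631 = 4616.3 t/yr.
Box D throughput = its input = 4616.3 t/yr; τ = 45930 / 4616.3 = 9.950 yr.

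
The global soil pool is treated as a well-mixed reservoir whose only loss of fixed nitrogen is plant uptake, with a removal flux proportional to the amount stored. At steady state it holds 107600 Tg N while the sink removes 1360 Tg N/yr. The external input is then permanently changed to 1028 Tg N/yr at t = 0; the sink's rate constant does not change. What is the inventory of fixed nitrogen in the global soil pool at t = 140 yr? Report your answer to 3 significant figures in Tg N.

The sink rate constant is k = F₀/M₀ = 1360/107600 = 0.01264 yr⁻¹.
Solving dM/dt = F₁ − kM with M(0) = M₀ gives M(t) = F₁/k + (M₀ − F₁/k)·e^(−kt).
F₁/k = 1028/0.01264 = 81333 Tg N; kt = 0.01264 × 140 = 1.770, e^(−kt) = 0.1704.
M(140) = 81333 + (107600 − 81333) × 0.1704 = 81333 + 4476 = 85809 Tg N.

85800 Tg N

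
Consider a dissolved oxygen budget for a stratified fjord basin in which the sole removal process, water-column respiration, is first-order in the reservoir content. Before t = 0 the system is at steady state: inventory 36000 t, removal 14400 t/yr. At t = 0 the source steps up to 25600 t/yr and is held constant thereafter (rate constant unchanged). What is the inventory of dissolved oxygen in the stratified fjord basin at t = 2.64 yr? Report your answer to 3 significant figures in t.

54300 t

Residence time τ = M₀/F₀ = 2.500 yr. The eventual steady state is M_∞ = M₀·(F₁/F₀) = 36000 × 25600/14400 = 64000 t.
The anomaly ΔM(t) = M(t) − M_∞ decays as ΔM₀·e^(−t/τ) with ΔM₀ = 36000 − 64000 = −28000 t.
At t = 2.64 yr, e^(−t/τ) = e^(−1.056) = 0.3478, so ΔM = −9740 t and M = 64000 − 9740 = 54260 t.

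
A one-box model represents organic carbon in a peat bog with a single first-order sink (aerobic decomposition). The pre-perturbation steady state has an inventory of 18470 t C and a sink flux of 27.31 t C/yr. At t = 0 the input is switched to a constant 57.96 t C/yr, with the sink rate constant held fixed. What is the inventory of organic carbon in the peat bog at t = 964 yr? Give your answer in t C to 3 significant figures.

34200 t C

τ = M₀/F₀ = 18470/27.31 = 676.3 yr; rate constant k = 1/τ.
New steady state M_∞ = F₁/k = F₁·τ = 57.96 × 676.3 = 39199 t C.
M(t) = M_∞ + (M₀ − M_∞)·e^(−t/τ); t/τ = 964/676.3 = 1.425, so e^(−t/τ) = 0.2404.
M(t) = 39199 − 20730 × 0.2404 = 34215 t C.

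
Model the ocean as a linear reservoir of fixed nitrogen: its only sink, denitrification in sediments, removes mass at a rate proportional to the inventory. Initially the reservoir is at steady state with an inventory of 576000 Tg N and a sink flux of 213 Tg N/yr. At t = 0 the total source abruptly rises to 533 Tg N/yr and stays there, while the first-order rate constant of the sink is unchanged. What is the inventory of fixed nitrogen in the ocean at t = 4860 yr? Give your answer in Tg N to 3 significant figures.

1.30×10^6 Tg N

τ = M₀/F₀ = 576000/213 = 2704 yr; rate constant k = 1/τ.
New steady state M_∞ = F₁/k = F₁·τ = 533 × 2704 = 1.4414×10^6 Tg N.
M(t) = M_∞ + (M₀ − M_∞)·e^(−t/τ); t/τ = 4860/2704 = 1.797, so e^(−t/τ) = 0.1658.
M(t) = 1.4414×10^6 − 865400 × 0.1658 = 1.2979×10^6 Tg N.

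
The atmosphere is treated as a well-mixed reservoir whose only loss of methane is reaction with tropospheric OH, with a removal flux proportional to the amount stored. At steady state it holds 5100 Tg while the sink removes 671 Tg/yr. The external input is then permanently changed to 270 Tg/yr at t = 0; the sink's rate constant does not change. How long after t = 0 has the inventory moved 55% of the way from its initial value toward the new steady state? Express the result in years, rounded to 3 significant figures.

6.07 yr

τ = M₀/F₀ = 5100/671 = 7.601 yr.
The remaining gap fraction is e^(−t/τ); 55% covered ⇒ e^(−t/τ) = 0.450.
t = −τ ln(0.450) = 7.601 × 0.7985 = 6.069 yr.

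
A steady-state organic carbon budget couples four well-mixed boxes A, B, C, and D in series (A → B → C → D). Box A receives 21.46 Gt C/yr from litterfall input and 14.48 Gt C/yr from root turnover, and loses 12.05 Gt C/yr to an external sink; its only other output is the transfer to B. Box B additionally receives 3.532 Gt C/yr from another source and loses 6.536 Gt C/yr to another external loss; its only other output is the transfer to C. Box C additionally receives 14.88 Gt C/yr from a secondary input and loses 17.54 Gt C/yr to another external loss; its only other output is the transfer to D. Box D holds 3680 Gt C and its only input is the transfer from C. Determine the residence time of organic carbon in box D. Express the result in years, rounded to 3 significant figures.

Box A: F(A→B) = (21.46 + 14.48) − 12.05 = 23.890 Gt C/yr.
Box B: F(B→C) = (23.890 + 3.532) − 6.536 = 20.886 Gt C/yr.
Box C: F(C→D) = (20.886 + 14.88) − 17.54 = 18.226 Gt C/yr.
Box D throughput = its input = 18.226 Gt C/yr; τ = 3680 / 18.226 = 201.9 yr.

202 yr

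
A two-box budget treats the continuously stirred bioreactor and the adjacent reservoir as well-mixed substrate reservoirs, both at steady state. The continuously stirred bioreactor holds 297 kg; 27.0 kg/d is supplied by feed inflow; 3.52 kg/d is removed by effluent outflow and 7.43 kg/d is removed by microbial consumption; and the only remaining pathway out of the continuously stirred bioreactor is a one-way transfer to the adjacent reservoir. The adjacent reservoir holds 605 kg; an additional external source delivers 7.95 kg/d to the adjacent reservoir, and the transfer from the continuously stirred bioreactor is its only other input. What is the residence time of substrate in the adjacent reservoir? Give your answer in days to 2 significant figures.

Balance the continuously stirred bioreactor: ΣF_in = 27.000 kg/d.
Transfer to the adjacent reservoir = ΣF_in − (3.52 + 7.43) = 16.050 kg/d.
Total input to the adjacent reservoir = 16.050 + 7.95 = 24.000 kg/d; at steady state this equals its total output.
τ = M / F = 605 / 24.000 = 25.21 d.

25 d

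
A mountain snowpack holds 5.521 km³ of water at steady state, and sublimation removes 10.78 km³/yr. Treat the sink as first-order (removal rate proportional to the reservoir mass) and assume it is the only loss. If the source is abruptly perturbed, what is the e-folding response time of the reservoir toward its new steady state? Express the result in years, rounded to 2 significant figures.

0.51 yr

For a linear reservoir the response time equals the residence time τ = M/F.
τ = 5.521 / 10.78 = 0.5122 yr.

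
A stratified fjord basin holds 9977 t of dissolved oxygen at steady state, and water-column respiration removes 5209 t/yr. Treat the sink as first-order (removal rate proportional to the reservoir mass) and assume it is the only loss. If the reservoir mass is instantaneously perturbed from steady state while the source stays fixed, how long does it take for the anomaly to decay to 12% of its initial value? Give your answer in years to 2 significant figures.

4.1 yr

For a linear reservoir the anomaly decays as exp(−t/τ) with τ = M/F = 9977/5209 = 1.915 yr.
exp(−t/τ) = 0.12 ⇒ t = −τ ln(0.12) = 1.915 × 2.120 = 4.061 yr.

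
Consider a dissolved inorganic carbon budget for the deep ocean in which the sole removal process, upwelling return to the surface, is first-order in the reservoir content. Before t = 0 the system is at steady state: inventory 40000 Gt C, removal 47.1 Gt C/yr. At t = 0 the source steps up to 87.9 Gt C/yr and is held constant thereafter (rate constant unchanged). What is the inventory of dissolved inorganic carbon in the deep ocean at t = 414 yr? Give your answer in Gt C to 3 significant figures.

53400 Gt C

Residence time τ = M₀/F₀ = 849.3 yr. The eventual steady state is M_∞ = M₀·(F₁/F₀) = 40000 × 87.9/47.1 = 74650 Gt C.
The anomaly ΔM(t) = M(t) − M_∞ decays as ΔM₀·e^(−t/τ) with ΔM₀ = 40000 − 74650 = −34650 Gt C.
At t = 414 yr, e^(−t/τ) = e^(−0.4875) = 0.6142, so ΔM = −21280 Gt C and M = 74650 − 21280 = 53369 Gt C.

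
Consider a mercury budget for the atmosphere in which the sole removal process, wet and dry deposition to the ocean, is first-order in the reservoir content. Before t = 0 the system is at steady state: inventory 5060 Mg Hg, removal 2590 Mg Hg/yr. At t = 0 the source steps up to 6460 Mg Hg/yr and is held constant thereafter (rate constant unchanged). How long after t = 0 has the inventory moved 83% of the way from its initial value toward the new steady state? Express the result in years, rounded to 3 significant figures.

τ = M₀/F₀ = 5060/2590 = 1.954 yr.
The remaining gap fraction is e^(−t/τ); 83% covered ⇒ e^(−t/τ) = 0.170.
t = −τ ln(0.170) = 1.954 × 1.772 = 3.462 yr.

3.46 yr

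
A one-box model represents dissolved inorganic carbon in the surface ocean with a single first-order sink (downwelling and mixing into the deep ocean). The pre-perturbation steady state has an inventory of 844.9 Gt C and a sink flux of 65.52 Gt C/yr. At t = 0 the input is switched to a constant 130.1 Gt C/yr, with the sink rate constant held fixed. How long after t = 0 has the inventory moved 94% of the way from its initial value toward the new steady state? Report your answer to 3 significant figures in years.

36.3 yr

τ = M₀/F₀ = 844.9/65.52 = 12.90 yr.
The remaining gap fraction is e^(−t/τ); 94% covered ⇒ e^(−t/τ) = 0.0600.
t = −τ ln(0.0600) = 12.90 × 2.813 = 36.28 yr.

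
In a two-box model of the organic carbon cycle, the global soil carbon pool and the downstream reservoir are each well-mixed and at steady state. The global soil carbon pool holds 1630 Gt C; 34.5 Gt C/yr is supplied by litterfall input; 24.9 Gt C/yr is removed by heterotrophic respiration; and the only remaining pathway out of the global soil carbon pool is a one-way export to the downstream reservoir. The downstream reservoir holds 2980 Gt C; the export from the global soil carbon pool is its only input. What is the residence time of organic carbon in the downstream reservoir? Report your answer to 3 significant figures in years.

310 yr

Balance the global soil carbon pool: ΣF_in = 34.500 Gt C/yr.
Export to the downstream reservoir = ΣF_in − (24.9) = 9.6000 Gt C/yr.
At steady state the output of the downstream reservoir equals its input, 9.6000 Gt C/yr.
τ = M / F = 2980 / 9.6000 = 310.4 yr.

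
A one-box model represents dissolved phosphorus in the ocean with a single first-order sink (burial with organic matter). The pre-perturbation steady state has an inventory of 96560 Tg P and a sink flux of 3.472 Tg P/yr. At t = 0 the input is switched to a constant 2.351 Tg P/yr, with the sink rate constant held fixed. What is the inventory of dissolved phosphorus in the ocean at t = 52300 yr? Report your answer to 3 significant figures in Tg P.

70100 Tg P

τ = M₀/F₀ = 96560/3.472 = 27810 yr; rate constant k = 1/τ.
New steady state M_∞ = F₁/k = F₁·τ = 2.351 × 27810 = 65384 Tg P.
M(t) = M_∞ + (M₀ − M_∞)·e^(−t/τ); t/τ = 52300/27810 = 1.881, so e^(−t/τ) = 0.1525.
M(t) = 65384 + 31180 × 0.1525 = 70138 Tg P.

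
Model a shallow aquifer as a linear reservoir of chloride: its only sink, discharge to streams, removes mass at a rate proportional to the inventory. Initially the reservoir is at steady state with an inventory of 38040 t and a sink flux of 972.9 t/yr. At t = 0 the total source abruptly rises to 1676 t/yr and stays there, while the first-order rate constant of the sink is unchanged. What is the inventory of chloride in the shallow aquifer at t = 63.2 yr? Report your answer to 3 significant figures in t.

The sink rate constant is k = F₀/M₀ = 972.9/38040 = 0.02558 yr⁻¹.
Solving dM/dt = F₁ − kM with M(0) = M₀ gives M(t) = F₁/k + (M₀ − F₁/k)·e^(−kt).
F₁/k = 1676/0.02558 = 65531 t; kt = 0.02558 × 63.2 = 1.616, e^(−kt) = 0.1986.
M(63.2) = 65531 + (38040 − 65531) × 0.1986 = 65531 − 5460 = 60071 t.

60100 t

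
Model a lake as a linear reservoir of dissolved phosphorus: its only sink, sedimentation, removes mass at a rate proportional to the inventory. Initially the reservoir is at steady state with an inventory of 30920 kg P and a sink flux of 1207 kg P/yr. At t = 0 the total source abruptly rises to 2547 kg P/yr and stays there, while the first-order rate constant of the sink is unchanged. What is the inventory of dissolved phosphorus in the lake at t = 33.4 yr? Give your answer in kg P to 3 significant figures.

55900 kg P

The sink rate constant is k = F₀/M₀ = 1207/30920 = 0.03904 yr⁻¹.
Solving dM/dt = F₁ − kM with M(0) = M₀ gives M(t) = F₁/k + (M₀ − F₁/k)·e^(−kt).
F₁/k = 2547/0.03904 = 65247 kg P; kt = 0.03904 × 33.4 = 1.304, e^(−kt) = 0.2715.
M(33.4) = 65247 + (30920 − 65247) × 0.2715 = 65247 − 9320 = 55927 kg P.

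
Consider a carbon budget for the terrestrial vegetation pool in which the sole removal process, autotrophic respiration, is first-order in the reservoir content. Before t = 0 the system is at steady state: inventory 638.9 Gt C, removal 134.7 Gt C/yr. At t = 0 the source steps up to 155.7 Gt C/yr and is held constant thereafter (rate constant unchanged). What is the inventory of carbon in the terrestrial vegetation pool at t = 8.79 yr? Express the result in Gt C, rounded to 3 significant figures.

The sink rate constant is k = F₀/M₀ = 134.7/638.9 = 0.2108 yr⁻¹.
Solving dM/dt = F₁ − kM with M(0) = M₀ gives M(t) = F₁/k + (M₀ − F₁/k)·e^(−kt).
F₁/k = 155.7/0.2108 = 738.51 Gt C; kt = 0.2108 × 8.79 = 1.853, e^(−kt) = 0.1567.
M(8.79) = 738.51 + (638.9 − 738.51) × 0.1567 = 738.51 − 15.61 = 722.89 Gt C.

723 Gt C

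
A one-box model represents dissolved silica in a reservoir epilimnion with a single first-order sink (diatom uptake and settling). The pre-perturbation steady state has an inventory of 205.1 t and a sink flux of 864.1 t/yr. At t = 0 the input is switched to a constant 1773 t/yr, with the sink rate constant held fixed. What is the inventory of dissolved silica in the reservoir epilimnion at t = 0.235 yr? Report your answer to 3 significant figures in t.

341 t

The sink rate constant is k = F₀/M₀ = 864.1/205.1 = 4.213 yr⁻¹.
Solving dM/dt = F₁ − kM with M(0) = M₀ gives M(t) = F₁/k + (M₀ − F₁/k)·e^(−kt).
F₁/k = 1773/4.213 = 420.83 t; kt = 4.213 × 0.235 = 0.9901, e^(−kt) = 0.3716.
M(0.235) = 420.83 + (205.1 − 420.83) × 0.3716 = 420.83 − 80.16 = 340.68 t.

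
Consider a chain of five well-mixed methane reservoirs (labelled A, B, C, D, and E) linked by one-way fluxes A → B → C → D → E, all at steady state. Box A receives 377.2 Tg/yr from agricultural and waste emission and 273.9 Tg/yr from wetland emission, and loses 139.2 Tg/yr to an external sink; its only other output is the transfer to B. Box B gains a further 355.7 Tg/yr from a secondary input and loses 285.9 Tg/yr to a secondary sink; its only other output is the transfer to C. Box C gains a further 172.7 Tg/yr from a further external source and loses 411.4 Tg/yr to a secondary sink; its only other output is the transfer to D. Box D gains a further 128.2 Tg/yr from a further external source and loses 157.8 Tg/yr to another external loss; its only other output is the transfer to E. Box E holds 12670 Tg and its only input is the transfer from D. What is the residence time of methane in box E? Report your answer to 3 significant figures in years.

Box A: F(A→B) = (377.2 + 273.9) − 139.2 = 511.90 Tg/yr.
Box B: F(B→C) = (511.90 + 355.7) − 285.9 = 581.70 Tg/yr.
Box C: F(C→D) = (581.70 + 172.7) − 411.4 = 343.00 Tg/yr.
Box D: F(D→E) = (343.00 + 128.2) − 157.8 = 313.40 Tg/yr.
Box E throughput = its input = 313.40 Tg/yr; τ = 12670 / 313.40 = 40.43 yr.

40.4 yr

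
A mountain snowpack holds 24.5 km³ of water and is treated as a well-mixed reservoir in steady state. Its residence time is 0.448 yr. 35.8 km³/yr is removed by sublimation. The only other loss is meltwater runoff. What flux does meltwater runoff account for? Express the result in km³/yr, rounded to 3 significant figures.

18.9 km³/yr

Total removal F = M/τ = 24.5 / 0.448 = 54.69 km³/yr.
Meltwater runoff = F − (35.8) = 54.69 − 35.80 = 18.89 km³/yr.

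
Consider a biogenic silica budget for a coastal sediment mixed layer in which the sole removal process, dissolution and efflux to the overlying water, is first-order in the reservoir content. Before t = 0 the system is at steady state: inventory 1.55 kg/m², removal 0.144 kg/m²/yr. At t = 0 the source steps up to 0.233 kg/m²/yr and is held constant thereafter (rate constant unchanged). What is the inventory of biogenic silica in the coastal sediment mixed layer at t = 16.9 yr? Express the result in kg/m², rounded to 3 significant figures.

2.31 kg/m²

τ = M₀/F₀ = 1.55/0.144 = 10.76 yr; rate constant k = 1/τ.
New steady state M_∞ = F₁/k = F₁·τ = 0.233 × 10.76 = 2.5080 kg/m².
M(t) = M_∞ + (M₀ − M_∞)·e^(−t/τ); t/τ = 16.9/10.76 = 1.570, so e^(−t/τ) = 0.2080.
M(t) = 2.5080 − 0.9580 × 0.2080 = 2.3087 kg/m².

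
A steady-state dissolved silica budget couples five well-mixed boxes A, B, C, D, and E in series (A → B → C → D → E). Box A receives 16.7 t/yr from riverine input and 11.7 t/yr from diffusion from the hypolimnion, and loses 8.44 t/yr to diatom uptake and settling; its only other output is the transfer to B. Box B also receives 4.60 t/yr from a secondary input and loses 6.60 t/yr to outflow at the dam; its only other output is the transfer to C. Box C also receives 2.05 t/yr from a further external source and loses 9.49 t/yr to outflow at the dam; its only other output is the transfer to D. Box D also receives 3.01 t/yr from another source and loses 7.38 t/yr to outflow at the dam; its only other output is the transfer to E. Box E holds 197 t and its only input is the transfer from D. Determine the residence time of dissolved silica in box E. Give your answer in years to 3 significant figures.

Box A: F(A→B) = (16.7 + 11.7) − 8.44 = 19.960 t/yr.
Box B: F(B→C) = (19.960 + 4.60) − 6.60 = 17.960 t/yr.
Box C: F(C→D) = (17.960 + 2.05) − 9.49 = 10.520 t/yr.
Box D: F(D→E) = (10.520 + 3.01) − 7.38 = 6.1500 t/yr.
Box E throughput = its input = 6.1500 t/yr; τ = 197 / 6.1500 = 32.03 yr.

32.0 yr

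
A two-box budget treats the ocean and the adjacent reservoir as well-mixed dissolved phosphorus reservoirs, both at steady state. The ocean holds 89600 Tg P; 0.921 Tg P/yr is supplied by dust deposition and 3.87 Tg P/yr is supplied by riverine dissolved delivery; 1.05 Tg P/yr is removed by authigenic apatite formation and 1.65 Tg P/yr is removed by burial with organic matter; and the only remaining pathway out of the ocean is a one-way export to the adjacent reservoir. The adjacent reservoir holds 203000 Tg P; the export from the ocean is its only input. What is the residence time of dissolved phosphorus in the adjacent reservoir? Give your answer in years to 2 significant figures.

Balance the ocean: ΣF_in = 0.921 + 3.87 = 4.7910 Tg P/yr.
Export to the adjacent reservoir = ΣF_in − (1.05 + 1.65) = 2.0910 Tg P/yr.
At steady state the output of the adjacent reservoir equals its input, 2.0910 Tg P/yr.
τ = M / F = 203000 / 2.0910 = 97080 yr.

97000 yr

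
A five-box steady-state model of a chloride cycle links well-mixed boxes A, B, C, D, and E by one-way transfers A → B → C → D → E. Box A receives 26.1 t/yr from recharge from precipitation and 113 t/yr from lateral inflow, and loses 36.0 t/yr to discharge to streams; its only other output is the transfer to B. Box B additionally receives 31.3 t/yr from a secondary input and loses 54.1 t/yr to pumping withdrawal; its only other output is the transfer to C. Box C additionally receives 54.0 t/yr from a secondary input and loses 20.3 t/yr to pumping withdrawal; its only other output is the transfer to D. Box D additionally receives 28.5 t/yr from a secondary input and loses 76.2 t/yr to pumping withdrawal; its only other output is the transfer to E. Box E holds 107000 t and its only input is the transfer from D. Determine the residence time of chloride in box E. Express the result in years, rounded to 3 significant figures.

1610 yr

Box A: F(A→B) = (26.1 + 113) − 36.0 = 103.10 t/yr.
Box B: F(B→C) = (103.10 + 31.3) − 54.1 = 80.300 t/yr.
Box C: F(C→D) = (80.300 + 54.0) − 20.3 = 114.00 t/yr.
Box D: F(D→E) = (114.00 + 28.5) − 76.2 = 66.300 t/yr.
Box E throughput = its input = 66.300 t/yr; τ = 107000 / 66.300 = 1614 yr.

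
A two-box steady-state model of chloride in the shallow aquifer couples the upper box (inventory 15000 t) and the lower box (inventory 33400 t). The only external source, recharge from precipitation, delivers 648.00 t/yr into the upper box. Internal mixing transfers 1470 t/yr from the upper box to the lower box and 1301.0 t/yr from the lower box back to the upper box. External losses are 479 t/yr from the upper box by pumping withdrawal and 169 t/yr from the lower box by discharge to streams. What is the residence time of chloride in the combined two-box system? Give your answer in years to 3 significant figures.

For the system as a whole, the A↔B exchange is internal and contributes nothing to the throughput; only the external sinks remove mass.
M_total = 15000 + 33400 = 48400 t.
ΣF_external_out = 479 + 169 = 648.00 t/yr.
τ = M_total / ΣF_ext = 48400 / 648.00 = 74.69 yr.

74.7 yr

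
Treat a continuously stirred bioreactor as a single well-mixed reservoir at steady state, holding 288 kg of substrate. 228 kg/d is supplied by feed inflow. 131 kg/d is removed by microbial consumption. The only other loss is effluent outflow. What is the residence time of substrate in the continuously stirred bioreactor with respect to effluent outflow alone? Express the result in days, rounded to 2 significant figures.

At steady state ΣF_in = ΣF_out.
ΣF_in = 228.00 kg/d.
Effluent outflow flux = ΣF_in − (131) = 228.00 − 131.0 = 97.00 kg/d.
τ = M / F = 288 / 97.00 = 2.969 d.

3.0 d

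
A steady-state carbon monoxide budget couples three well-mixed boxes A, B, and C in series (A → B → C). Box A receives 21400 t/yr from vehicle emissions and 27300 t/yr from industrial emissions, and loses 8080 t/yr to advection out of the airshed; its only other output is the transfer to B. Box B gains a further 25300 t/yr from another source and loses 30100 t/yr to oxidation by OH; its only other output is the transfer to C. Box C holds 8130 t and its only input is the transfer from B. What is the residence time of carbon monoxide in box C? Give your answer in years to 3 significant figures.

Box A: F(A→B) = (21400 + 27300) − 8080 = 40620 t/yr.
Box B: F(B→C) = (40620 + 25300) − 30100 = 35820 t/yr.
Box C throughput = its input = 35820 t/yr; τ = 8130 / 35820 = 0.2270 yr.

0.227 yr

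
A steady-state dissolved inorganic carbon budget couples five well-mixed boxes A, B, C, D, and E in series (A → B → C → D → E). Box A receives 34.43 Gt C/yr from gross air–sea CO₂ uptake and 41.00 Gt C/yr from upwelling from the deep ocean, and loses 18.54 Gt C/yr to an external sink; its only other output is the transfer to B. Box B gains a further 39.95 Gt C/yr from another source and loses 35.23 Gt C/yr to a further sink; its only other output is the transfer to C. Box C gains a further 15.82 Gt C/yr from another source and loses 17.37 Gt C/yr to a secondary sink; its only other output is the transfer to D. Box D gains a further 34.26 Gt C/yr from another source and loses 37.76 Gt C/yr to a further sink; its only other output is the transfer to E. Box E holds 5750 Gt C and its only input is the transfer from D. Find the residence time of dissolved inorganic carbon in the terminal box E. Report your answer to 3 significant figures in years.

Box A: F(A→B) = (34.43 + 41.00) − 18.54 = 56.890 Gt C/yr.
Box B: F(B→C) = (56.890 + 39.95) − 35.23 = 61.610 Gt C/yr.
Box C: F(C→D) = (61.610 + 15.82) − 17.37 = 60.060 Gt C/yr.
Box D: F(D→E) = (60.060 + 34.26) − 37.76 = 56.560 Gt C/yr.
Box E throughput = its input = 56.560 Gt C/yr; τ = 5750 / 56.560 = 101.7 yr.

102 yr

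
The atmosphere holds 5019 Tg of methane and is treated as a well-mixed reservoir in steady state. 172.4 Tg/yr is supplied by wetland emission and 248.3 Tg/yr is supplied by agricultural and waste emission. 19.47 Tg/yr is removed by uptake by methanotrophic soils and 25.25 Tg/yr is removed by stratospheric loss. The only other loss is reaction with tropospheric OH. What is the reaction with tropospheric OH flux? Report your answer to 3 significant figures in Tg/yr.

At steady state ΣF_in = ΣF_out.
ΣF_in = 172.4 + 248.3 = 420.70 Tg/yr.
Reaction with tropospheric OH flux = ΣF_in − (19.47 + 25.25) = 420.70 − 44.72 = 376.0 Tg/yr.

376 Tg/yr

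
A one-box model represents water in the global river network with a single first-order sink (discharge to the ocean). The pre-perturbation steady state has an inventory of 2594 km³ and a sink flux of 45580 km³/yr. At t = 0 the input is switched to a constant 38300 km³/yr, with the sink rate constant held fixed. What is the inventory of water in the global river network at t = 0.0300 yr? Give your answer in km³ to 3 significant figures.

2420 km³

τ = M₀/F₀ = 2594/45580 = 0.05691 yr; rate constant k = 1/τ.
New steady state M_∞ = F₁/k = F₁·τ = 38300 × 0.05691 = 2179.7 km³.
M(t) = M_∞ + (M₀ − M_∞)·e^(−t/τ); t/τ = 0.0300/0.05691 = 0.5271, so e^(−t/τ) = 0.5903.
M(t) = 2179.7 + 414.3 × 0.5903 = 2424.3 km³.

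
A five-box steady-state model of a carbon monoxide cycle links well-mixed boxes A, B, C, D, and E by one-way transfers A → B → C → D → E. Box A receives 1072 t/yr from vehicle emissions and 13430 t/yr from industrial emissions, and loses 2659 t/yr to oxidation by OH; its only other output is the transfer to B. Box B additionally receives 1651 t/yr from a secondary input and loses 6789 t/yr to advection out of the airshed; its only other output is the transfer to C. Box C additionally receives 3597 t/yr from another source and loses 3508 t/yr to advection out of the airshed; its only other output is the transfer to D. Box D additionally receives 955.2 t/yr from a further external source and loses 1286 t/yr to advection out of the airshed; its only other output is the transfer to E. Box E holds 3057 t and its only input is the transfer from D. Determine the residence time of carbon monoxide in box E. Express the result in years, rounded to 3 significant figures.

0.473 yr

Box A: F(A→B) = (1072 + 13430) − 2659 = 11843 t/yr.
Box B: F(B→C) = (11843 + 1651) − 6789 = 6705.0 t/yr.
Box C: F(C→D) = (6705.0 + 3597) − 3508 = 6794.0 t/yr.
Box D: F(D→E) = (6794.0 + 955.2) − 1286 = 6463.2 t/yr.
Box E throughput = its input = 6463.2 t/yr; τ = 3057 / 6463.2 = 0.4730 yr.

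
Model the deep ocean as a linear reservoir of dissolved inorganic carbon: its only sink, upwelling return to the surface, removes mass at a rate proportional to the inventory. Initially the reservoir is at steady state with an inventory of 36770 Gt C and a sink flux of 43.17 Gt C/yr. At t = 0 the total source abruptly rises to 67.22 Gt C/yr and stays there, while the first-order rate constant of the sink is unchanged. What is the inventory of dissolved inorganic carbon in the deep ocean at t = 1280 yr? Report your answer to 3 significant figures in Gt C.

52700 Gt C

The sink rate constant is k = F₀/M₀ = 43.17/36770 = 0.001174 yr⁻¹.
Solving dM/dt = F₁ − kM with M(0) = M₀ gives M(t) = F₁/k + (M₀ − F₁/k)·e^(−kt).
F₁/k = 67.22/0.001174 = 57255 Gt C; kt = 0.001174 × 1280 = 1.503, e^(−kt) = 0.2225.
M(1280) = 57255 + (36770 − 57255) × 0.2225 = 57255 − 4558 = 52697 Gt C.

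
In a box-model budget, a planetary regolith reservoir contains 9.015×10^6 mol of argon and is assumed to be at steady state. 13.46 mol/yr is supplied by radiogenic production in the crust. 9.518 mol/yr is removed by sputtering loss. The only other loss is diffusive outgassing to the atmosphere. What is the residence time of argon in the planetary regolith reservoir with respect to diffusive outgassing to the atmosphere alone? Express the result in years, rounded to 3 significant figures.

2.29×10^6 yr

At steady state ΣF_in = ΣF_out.
ΣF_in = 13.460 mol/yr.
Diffusive outgassing to the atmosphere flux = ΣF_in − (9.518) = 13.460 − 9.518 = 3.942 mol/yr.
τ = M / F = 9.015×10^6 / 3.942 = 2.287×10^6 yr.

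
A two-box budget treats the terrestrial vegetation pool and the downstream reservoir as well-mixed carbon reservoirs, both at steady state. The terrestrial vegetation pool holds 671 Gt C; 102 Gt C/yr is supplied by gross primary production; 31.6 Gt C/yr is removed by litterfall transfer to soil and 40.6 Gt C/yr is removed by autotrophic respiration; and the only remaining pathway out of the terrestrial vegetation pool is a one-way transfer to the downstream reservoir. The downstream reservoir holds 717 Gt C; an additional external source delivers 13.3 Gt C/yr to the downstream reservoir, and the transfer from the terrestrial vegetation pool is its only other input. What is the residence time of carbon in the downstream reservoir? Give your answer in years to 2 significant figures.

Balance the terrestrial vegetation pool: ΣF_in = 102.00 Gt C/yr.
Transfer to the downstream reservoir = ΣF_in − (31.6 + 40.6) = 29.800 Gt C/yr.
Total input to the downstream reservoir = 29.800 + 13.3 = 43.100 Gt C/yr; at steady state this equals its total output.
τ = M / F = 717 / 43.100 = 16.64 yr.

17 yr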